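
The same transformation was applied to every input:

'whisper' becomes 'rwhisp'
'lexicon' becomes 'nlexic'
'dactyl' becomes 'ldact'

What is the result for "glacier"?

rglaci

Rule — move the last 2 characters to the front (rotate right by 2), then delete the first character.
On "glacier" that produces "rglaci".
(Check on "dactyl": → "yldact" → "ldact" ✓)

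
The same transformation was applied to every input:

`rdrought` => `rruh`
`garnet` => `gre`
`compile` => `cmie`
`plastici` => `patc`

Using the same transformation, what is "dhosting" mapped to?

The pattern: keep every other character starting from the first (positions 1st, 3rd, 5th, ...).
So "dhosting" becomes "dotn".

dotn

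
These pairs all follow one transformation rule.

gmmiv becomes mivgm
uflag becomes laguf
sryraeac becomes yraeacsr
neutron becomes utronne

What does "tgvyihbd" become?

The rule is to move the first 2 characters to the end (rotate left by 2).
On "tgvyihbd" that produces "vyihbdtg".

vyihbdtg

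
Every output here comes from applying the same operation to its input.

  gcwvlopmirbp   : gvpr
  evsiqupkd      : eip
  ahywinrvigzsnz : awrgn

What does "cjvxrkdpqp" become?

cxdp

What's happening: keep one character in every 3, starting at position 1 (positions 1st, 4th, 7th, ...).
Doing the same to "cjvxrkdpqp": "cxdp".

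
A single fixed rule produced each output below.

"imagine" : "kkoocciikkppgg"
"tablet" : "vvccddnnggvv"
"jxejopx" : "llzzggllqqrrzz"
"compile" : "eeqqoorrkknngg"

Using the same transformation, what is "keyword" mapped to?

Looking at the pairs, the operation is to shift every letter 2 places forward in the alphabet (wrapping around), then double every character.
Working it through for "keyword": intermediate "mgayqtf", final "mmggaayyqqttff".
(Check on "jxejopx": → "lzglqrz" → "llzzggllqqrrzz" ✓)

mmggaayyqqttff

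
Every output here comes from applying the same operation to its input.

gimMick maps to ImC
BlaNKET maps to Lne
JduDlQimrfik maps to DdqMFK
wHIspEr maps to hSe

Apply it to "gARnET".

aNt

The rule is to keep every other character starting from the second (positions 2nd, 4th, 6th, ...), then flip the case of every letter.
On "gARnET": the first step gives "AnT", and the second then gives "aNt".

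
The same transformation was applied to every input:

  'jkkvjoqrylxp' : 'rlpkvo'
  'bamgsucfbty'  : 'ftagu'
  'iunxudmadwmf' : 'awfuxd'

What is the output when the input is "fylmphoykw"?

In each case the input is transformed by: keep every other character starting from the second (positions 2nd, 4th, 6th, ...), then move the first 3 characters to the end (rotate left by 3).
Starting from "fylmphoykw": after the first operation, "ymhyw"; after the second, "ywymh".

ywymh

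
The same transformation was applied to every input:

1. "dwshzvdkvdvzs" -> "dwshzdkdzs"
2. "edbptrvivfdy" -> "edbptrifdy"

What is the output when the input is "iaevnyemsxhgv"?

In each case the input is transformed by: remove every "v".
Doing the same to "iaevnyemsxhgv": "iaenyemsxhg".

iaenyemsxhg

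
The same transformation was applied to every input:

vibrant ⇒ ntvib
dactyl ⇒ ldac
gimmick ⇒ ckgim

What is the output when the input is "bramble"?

What's happening: move the first 3 characters to the end (rotate left by 3), then delete the first 2 characters.
Working it through for "bramble": intermediate "mblebra", final "lebra".

lebra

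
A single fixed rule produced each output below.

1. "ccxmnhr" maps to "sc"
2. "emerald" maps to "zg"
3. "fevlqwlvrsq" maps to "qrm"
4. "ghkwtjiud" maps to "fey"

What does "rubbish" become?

wn

Each output is the input with this applied: shift every letter 5 places backward in the alphabet (wrapping around), then keep one character in every 3, starting at position 3 (positions 3rd, 6th, 9th, ...).
Starting from "rubbish": after the first operation, "mpwwdnc"; after the second, "wn".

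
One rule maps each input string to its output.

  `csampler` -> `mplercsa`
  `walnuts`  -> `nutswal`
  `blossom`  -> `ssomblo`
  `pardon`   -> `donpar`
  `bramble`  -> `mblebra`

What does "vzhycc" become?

yccvzh

Rule — move the first 3 characters to the end (rotate left by 3).
So "vzhycc" becomes "yccvzh".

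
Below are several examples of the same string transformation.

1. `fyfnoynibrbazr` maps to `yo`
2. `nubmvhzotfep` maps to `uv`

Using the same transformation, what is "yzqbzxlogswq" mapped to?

zz

In each case the input is transformed by: keep one character in every 3, starting at position 2 (positions 2nd, 5th, 8th, ...), then keep only the first 2 characters.
Applying both steps to "yzqbzxlogswq": "zzow", then "zz".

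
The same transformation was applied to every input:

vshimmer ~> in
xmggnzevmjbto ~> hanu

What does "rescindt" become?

Rule — shift every letter 1 place forward in the alphabet (wrapping around), then keep one character in every 3, starting at position 3 (positions 3rd, 6th, 9th, ...).
"rescindt" → "to".

to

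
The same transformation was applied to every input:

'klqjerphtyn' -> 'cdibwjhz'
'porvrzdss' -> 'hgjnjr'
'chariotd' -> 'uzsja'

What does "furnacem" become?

What's happening: delete the last 3 characters, then shift every letter 8 places backward in the alphabet (wrapping around).
For "furnacem", step one produces "furna"; step two turns that into "xmjfs".
(Check on "klqjerphtyn": → "klqjerph" → "cdibwjhz" ✓)

xmjfs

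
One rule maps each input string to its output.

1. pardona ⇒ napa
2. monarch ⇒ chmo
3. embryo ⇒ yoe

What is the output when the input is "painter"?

Each output is the input with this applied: move the last 2 characters to the front (rotate right by 2), then delete the last 3 characters.
For "painter", step one produces "erpaint"; step two turns that into "erpa".

erpa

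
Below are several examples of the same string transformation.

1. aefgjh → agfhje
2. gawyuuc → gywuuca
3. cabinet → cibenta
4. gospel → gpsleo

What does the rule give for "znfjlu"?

The transformation: swap each adjacent pair of characters (1↔2, 3↔4, ...), then move the first character to the end.
Starting from "znfjlu": after the first operation, "nzjful"; after the second, "zjfuln".
(Check on "aefgjh": → "eagfhj" → "agfhje" ✓)

zjfuln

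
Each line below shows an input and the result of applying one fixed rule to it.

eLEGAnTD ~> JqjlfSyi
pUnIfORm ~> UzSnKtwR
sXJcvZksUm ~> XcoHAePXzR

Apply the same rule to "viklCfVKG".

ANPQhKapl

In each case the input is transformed by: flip the case of every letter, then shift every letter 5 places forward in the alphabet (wrapping around).
On "viklCfVKG" that produces "ANPQhKapl".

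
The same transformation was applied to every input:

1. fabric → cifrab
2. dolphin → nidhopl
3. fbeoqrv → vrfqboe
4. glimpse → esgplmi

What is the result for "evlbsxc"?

In each case the input is transformed by: move the last character to the front, then take characters alternately from the front and the back (1st, last, 2nd, 2nd-last, ...).
Starting from "evlbsxc": after the first operation, "cevlbsx"; after the second, "cxesvbl".
(Check on "glimpse": → "eglimps" → "esgplmi" ✓)

cxesvbl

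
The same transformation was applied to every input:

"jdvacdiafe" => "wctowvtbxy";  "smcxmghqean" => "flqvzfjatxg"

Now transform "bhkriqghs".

aukdjbazl

What's happening: swap each adjacent pair of characters (1↔2, 3↔4, ...), then shift every letter 7 places backward in the alphabet (wrapping around).
Working it through for "bhkriqghs": intermediate "hbrkqihgs", final "aukdjbazl".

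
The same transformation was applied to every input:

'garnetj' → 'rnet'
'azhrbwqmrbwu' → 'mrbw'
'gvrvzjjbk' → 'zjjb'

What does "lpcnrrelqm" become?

The pattern: delete the last character, then keep only the last 4 characters.
"lpcnrrelqm" → "lpcnrrelq" → "relq".

relq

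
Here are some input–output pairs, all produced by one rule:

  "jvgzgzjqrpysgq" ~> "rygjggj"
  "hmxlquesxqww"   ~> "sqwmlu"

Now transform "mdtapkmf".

What's happening: swap the front and back halves of the string, then keep every other character starting from the second (positions 2nd, 4th, 6th, ...).
Applying that to "mdtapkmf" gives "kfda".

kfda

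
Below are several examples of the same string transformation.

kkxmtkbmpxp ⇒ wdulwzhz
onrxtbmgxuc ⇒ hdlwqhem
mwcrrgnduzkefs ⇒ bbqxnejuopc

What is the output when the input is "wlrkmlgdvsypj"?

uwvqnfcizt

Rule — delete the first 3 characters, then shift every letter 10 places forward in the alphabet (wrapping around).
"wlrkmlgdvsypj" → "kmlgdvsypj" → "uwvqnfcizt".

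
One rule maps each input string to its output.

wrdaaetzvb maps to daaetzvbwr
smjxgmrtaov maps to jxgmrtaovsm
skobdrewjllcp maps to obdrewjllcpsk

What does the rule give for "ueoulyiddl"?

oulyiddlue

The rule is to move the first 2 characters to the end (rotate left by 2).
Applying that to "ueoulyiddl" gives "oulyiddlue".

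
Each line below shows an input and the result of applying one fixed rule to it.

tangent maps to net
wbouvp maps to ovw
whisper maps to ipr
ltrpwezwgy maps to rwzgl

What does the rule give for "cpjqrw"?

jrc

Each output is the input with this applied: move the first character to the end, then keep every other character starting from the second (positions 2nd, 4th, 6th, ...).
On "cpjqrw" that produces "jrc".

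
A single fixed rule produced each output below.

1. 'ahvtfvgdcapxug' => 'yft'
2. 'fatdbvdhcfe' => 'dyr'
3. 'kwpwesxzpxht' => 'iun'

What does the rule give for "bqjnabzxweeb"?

The pattern: shift every letter 2 places backward in the alphabet (wrapping around), then keep only the first 3 characters.
On "bqjnabzxweeb" that produces "zoh".

zoh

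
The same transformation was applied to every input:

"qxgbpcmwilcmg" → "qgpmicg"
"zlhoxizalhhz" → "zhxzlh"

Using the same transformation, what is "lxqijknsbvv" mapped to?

What's happening: keep every other character starting from the first (positions 1st, 3rd, 5th, ...).
Applying that to "lxqijknsbvv" gives "lqjnbv".

lqjnbv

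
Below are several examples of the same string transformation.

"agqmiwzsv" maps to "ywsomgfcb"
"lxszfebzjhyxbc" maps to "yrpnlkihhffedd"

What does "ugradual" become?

xrmjggaa

In each case the input is transformed by: shift every letter 6 places forward in the alphabet (wrapping around), then sort the characters into reverse alphabetical order.
Starting from "ugradual": after the first operation, "amxgjagr"; after the second, "xrmjggaa".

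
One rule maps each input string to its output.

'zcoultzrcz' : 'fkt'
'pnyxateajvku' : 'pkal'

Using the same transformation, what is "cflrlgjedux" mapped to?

cxu

The pattern: keep one character in every 3, starting at position 3 (positions 3rd, 6th, 9th, ...), then shift every letter 9 places backward in the alphabet (wrapping around).
For "cflrlgjedux", step one produces "lgd"; step two turns that into "cxu".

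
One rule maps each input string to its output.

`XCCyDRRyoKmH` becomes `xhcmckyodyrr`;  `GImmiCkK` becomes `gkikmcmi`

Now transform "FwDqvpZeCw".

fwwcdeqzvp

Looking at the pairs, the operation is to take characters alternately from the front and the back (1st, last, 2nd, 2nd-last, ...), then convert every letter to lowercase.
On "FwDqvpZeCw" that produces "fwwcdeqzvp".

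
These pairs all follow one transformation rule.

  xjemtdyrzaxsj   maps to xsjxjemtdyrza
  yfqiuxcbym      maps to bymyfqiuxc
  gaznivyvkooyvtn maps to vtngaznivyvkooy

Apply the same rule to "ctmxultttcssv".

The transformation: move the last 3 characters to the front (rotate right by 3).
Doing the same to "ctmxultttcssv": "ssvctmxultttc".

ssvctmxultttc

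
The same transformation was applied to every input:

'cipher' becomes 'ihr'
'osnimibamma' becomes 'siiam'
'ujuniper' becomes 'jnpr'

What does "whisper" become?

Rule — keep every other character starting from the second (positions 2nd, 4th, 6th, ...).
For "whisper" the result is "hse".

hse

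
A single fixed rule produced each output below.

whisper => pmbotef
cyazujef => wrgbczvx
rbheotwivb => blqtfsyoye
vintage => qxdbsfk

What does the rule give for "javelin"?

In each case the input is transformed by: move the first 3 characters to the end (rotate left by 3), then shift every letter 3 places backward in the alphabet (wrapping around).
Applying both steps to "javelin": "elinjav", then "bifkgxs".
(Check on "whisper": → "sperwhi" → "pmbotef" ✓)

bifkgxs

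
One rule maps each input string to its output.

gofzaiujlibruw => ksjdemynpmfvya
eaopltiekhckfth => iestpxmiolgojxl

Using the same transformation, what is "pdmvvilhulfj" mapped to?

thqzzmplypjn

In each case the input is transformed by: shift every letter 4 places forward in the alphabet (wrapping around).
For "pdmvvilhulfj" the result is "thqzzmplypjn".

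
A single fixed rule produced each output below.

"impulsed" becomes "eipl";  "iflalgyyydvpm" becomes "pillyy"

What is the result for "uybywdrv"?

rubw

What's happening: move the last 3 characters to the front (rotate right by 3), then keep every other character starting from the second (positions 2nd, 4th, 6th, ...).
Working it through for "uybywdrv": intermediate "drvuybyw", final "rubw".
(Check on "iflalgyyydvpm": → "vpmiflalgyyyd" → "pillyy" ✓)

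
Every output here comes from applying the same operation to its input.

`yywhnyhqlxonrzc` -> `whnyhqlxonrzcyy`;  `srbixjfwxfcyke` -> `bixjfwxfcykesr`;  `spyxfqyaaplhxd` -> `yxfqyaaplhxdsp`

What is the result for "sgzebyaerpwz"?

zebyaerpwzsg

The rule is to move the first 2 characters to the end (rotate left by 2).
Doing the same to "sgzebyaerpwz": "zebyaerpwzsg".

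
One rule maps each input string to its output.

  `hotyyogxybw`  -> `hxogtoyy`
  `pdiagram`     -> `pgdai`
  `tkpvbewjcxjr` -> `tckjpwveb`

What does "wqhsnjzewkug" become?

wwqehzsjn

Rule — delete the last 3 characters, then take characters alternately from the front and the back (1st, last, 2nd, 2nd-last, ...).
"wqhsnjzewkug" → "wqhsnjzew" → "wwqehzsjn".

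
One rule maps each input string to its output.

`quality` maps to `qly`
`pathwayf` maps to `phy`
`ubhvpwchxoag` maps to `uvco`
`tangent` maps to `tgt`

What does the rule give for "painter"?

What's happening: keep one character in every 3, starting at position 1 (positions 1st, 4th, 7th, ...).
Applying that to "painter" gives "pnr".

pnr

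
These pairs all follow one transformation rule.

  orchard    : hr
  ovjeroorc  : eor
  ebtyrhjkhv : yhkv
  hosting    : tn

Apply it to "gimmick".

Looking at the pairs, the operation is to keep every other character starting from the second (positions 2nd, 4th, 6th, ...), then delete the first character.
Doing the same to "gimmick": "mc".

mc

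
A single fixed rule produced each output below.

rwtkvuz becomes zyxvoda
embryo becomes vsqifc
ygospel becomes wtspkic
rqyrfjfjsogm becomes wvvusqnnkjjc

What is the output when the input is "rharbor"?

The rule is to shift every letter 4 places forward in the alphabet (wrapping around), then sort the characters into reverse alphabetical order.
For "rharbor", step one produces "vlevfsv"; step two turns that into "vvvslfe".

vvvslfe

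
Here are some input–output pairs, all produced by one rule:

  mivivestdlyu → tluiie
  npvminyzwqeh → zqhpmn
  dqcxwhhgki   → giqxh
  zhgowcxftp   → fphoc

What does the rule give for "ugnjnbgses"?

In each case the input is transformed by: keep every other character starting from the second (positions 2nd, 4th, 6th, ...), then move the first 3 characters to the end (rotate left by 3).
Working it through for "ugnjnbgses": intermediate "gjbss", final "ssgjb".

ssgjb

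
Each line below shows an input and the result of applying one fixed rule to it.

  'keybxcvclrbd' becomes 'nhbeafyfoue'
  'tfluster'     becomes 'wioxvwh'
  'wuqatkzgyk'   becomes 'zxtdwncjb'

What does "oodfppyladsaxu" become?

Each output is the input with this applied: shift every letter 3 places forward in the alphabet (wrapping around), then delete the last character.
"oodfppyladsaxu" → "rrgissbodgvdax" → "rrgissbodgvda".

rrgissbodgvda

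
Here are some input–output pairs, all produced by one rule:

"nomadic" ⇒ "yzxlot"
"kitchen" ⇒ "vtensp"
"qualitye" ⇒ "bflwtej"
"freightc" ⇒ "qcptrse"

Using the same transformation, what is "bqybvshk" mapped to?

mbjmgds

In each case the input is transformed by: delete the last character, then shift every letter 11 places forward in the alphabet (wrapping around).
"bqybvshk" → "bqybvsh" → "mbjmgds".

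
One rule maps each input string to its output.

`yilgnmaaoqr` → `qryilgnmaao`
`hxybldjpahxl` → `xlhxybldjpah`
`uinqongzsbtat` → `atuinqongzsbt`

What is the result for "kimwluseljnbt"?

btkimwluseljn

In each case the input is transformed by: move the last 2 characters to the front (rotate right by 2).
Applying that to "kimwluseljnbt" gives "btkimwluseljn".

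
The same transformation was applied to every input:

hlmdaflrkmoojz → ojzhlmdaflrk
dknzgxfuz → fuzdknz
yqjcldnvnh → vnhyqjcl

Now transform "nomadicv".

icvnom

In each case the input is transformed by: move the last 3 characters to the front (rotate right by 3), then delete the last 2 characters.
Applying both steps to "nomadicv": "icvnomad", then "icvnom".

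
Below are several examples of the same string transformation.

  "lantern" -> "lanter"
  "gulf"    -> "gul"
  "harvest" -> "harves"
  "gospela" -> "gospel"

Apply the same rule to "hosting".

The rule is to delete the last character.
On "hosting" that produces "hostin".

hostin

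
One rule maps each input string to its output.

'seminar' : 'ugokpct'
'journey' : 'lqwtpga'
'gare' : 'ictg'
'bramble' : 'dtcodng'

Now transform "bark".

dctm

Each output is the input with this applied: shift every letter 2 places forward in the alphabet (wrapping around).
Applying that to "bark" gives "dctm".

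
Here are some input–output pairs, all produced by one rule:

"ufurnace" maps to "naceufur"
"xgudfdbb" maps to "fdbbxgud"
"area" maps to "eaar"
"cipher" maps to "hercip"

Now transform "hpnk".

nkhp

Rule — swap the front and back halves of the string.
On "hpnk" that produces "nkhp".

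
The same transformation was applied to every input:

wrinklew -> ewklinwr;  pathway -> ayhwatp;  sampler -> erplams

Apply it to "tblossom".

omsslotb

In each case the input is transformed by: reverse the string, then swap each adjacent pair of characters (1↔2, 3↔4, ...).
For "tblossom" the result is "omsslotb".
(Check on "pathway": → "yawhtap" → "ayhwatp" ✓)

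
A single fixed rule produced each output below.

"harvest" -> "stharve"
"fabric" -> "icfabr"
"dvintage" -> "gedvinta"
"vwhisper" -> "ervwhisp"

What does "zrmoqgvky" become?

Looking at the pairs, the operation is to move the last 2 characters to the front (rotate right by 2).
For "zrmoqgvky" the result is "kyzrmoqgv".

kyzrmoqgv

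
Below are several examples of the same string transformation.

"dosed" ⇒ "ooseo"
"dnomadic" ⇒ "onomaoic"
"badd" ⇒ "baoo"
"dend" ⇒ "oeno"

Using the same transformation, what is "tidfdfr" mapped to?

Looking at the pairs, the operation is to replace every "d" with "o".
For "tidfdfr" the result is "tiofofr".

tiofofr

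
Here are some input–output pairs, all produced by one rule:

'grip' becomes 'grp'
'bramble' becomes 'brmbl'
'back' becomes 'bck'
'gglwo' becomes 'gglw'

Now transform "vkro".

vkr

What's happening: remove every vowel.
Applying that to "vkro" gives "vkr".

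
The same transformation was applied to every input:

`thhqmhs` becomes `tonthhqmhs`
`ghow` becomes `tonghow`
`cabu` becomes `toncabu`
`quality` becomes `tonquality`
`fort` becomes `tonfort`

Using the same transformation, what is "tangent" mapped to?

What's happening: prepend "ton".
On "tangent" that produces "tontangent".

tontangent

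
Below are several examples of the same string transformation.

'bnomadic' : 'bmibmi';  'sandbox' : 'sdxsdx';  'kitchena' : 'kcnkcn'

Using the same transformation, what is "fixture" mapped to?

ftefte

The transformation: keep one character in every 3, starting at position 1 (positions 1st, 4th, 7th, ...), then write the whole string twice.
So "fixture" becomes "ftefte".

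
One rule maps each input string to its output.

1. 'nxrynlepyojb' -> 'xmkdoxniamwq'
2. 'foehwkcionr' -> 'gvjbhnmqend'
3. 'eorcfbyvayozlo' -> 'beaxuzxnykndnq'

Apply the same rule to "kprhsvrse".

gruqrdjoq

Looking at the pairs, the operation is to move the first 3 characters to the end (rotate left by 3), then shift every letter 1 place backward in the alphabet (wrapping around).
Working it through for "kprhsvrse": intermediate "hsvrsekpr", final "gruqrdjoq".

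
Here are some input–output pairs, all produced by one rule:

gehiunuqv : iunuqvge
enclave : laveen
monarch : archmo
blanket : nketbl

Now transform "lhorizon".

Looking at the pairs, the operation is to move the first 2 characters to the end (rotate left by 2), then delete the first character.
For "lhorizon", step one produces "orizonlh"; step two turns that into "rizonlh".

rizonlh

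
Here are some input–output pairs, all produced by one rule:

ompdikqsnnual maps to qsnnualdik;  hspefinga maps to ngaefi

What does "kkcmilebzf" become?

ebzfmil

What's happening: delete the first 3 characters, then move the first 3 characters to the end (rotate left by 3).
Doing the same to "kkcmilebzf": "ebzfmil".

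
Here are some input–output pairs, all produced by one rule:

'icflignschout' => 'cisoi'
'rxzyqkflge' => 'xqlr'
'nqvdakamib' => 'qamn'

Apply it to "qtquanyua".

tau

The pattern: move the first character to the end, then keep one character in every 3, starting at position 1 (positions 1st, 4th, 7th, ...).
Working it through for "qtquanyua": intermediate "tquanyuaq", final "tau".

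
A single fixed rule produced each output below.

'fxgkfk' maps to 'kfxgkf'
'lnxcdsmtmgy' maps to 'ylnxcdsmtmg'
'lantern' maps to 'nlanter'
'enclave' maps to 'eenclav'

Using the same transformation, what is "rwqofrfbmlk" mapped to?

Rule — move the last character to the front.
Applying that to "rwqofrfbmlk" gives "krwqofrfbml".

krwqofrfbml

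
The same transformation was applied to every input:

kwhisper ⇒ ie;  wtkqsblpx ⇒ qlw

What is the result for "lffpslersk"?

pek

What's happening: move the first character to the end, then keep one character in every 3, starting at position 3 (positions 3rd, 6th, 9th, ...).
Working it through for "lffpslersk": intermediate "ffpslerskl", final "pek".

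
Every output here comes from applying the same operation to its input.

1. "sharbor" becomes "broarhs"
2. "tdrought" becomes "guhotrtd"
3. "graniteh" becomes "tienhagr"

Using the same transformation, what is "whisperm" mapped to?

eprsmiwh

The pattern: move the last 3 characters to the front (rotate right by 3), then take characters alternately from the front and the back (1st, last, 2nd, 2nd-last, ...).
Applying both steps to "whisperm": "ermwhisp", then "eprsmiwh".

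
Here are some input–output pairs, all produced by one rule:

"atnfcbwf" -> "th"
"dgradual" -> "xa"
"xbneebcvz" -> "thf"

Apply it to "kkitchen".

What's happening: shift every letter 6 places forward in the alphabet (wrapping around), then keep one character in every 3, starting at position 3 (positions 3rd, 6th, 9th, ...).
Starting from "kkitchen": after the first operation, "qqozinkt"; after the second, "on".
(Check on "dgradual": → "jmxgjagr" → "xa" ✓)

on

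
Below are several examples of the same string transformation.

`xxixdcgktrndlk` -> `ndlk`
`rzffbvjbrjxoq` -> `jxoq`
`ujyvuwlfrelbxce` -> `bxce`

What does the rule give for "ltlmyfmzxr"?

mzxr

Rule — keep only the last 4 characters.
Doing the same to "ltlmyfmzxr": "mzxr".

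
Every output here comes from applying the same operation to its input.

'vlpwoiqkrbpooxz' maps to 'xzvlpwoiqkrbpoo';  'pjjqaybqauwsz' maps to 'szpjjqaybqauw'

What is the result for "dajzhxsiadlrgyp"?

The transformation: move the last 2 characters to the front (rotate right by 2).
For "dajzhxsiadlrgyp" the result is "ypdajzhxsiadlrg".

ypdajzhxsiadlrg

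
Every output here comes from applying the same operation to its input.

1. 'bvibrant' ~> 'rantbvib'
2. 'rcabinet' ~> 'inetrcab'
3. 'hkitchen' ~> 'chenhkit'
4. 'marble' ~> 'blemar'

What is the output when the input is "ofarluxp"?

luxpofar

Rule — swap the front and back halves of the string.
Doing the same to "ofarluxp": "luxpofar".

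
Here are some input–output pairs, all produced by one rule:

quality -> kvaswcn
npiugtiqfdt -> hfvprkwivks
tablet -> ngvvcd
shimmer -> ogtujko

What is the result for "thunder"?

The rule is to move the last 3 characters to the front (rotate right by 3), then shift every letter 2 places forward in the alphabet (wrapping around).
On "thunder": the first step gives "derthun", and the second then gives "fgtvjwp".

fgtvjwp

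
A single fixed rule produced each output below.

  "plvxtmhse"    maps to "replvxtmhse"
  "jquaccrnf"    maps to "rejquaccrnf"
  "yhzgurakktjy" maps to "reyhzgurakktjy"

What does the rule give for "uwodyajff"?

reuwodyajff

In each case the input is transformed by: prepend "re".
On "uwodyajff" that produces "reuwodyajff".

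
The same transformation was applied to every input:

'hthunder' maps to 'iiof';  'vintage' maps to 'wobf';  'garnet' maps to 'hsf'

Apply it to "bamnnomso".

The transformation: shift every letter 1 place forward in the alphabet (wrapping around), then keep every other character starting from the first (positions 1st, 3rd, 5th, ...).
Doing the same to "bamnnomso": "cnonp".

cnonp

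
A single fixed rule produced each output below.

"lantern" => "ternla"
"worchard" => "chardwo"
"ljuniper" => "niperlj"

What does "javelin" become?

elinja

The rule is to move the first 3 characters to the end (rotate left by 3), then delete the last character.
Doing the same to "javelin": "elinja".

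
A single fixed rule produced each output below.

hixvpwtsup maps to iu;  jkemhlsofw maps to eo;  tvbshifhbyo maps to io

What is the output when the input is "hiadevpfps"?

What's happening: keep only the vowels.
On "hiadevpfps" that produces "iae".

iae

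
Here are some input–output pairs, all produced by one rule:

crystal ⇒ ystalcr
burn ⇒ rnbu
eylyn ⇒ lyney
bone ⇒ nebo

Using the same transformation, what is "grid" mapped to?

idgr

In each case the input is transformed by: move the first 2 characters to the end (rotate left by 2).
On "grid" that produces "idgr".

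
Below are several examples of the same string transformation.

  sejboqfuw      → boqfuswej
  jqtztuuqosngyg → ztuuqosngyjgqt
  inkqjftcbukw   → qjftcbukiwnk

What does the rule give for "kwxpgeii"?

Looking at the pairs, the operation is to swap the first and last characters, then move the first 3 characters to the end (rotate left by 3).
For "kwxpgeii", step one produces "iwxpgeik"; step two turns that into "pgeikiwx".
(Check on "jqtztuuqosngyg": → "gqtztuuqosngyj" → "ztuuqosngyjgqt" ✓)

pgeikiwx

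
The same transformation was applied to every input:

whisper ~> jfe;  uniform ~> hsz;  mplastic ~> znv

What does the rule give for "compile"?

pcr

Looking at the pairs, the operation is to keep one character in every 3, starting at position 1 (positions 1st, 4th, 7th, ...), then shift every letter 13 places forward in the alphabet (wrapping around) — i.e. ROT13.
Applying both steps to "compile": "cpe", then "pcr".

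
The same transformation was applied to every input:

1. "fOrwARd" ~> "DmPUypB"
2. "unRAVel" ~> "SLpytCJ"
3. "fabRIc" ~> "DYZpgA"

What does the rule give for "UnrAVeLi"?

Rule — shift every letter 2 places backward in the alphabet (wrapping around), then flip the case of every letter.
Applying both steps to "UnrAVeLi": "SlpYTcJg", then "sLPytCjG".

sLPytCjG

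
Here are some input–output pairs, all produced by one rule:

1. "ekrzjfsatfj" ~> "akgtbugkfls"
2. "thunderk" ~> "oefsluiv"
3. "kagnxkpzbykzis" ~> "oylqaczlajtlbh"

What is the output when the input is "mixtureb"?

uvsfcnjy

In each case the input is transformed by: move the first 3 characters to the end (rotate left by 3), then shift every letter 1 place forward in the alphabet (wrapping around).
Applying both steps to "mixtureb": "turebmix", then "uvsfcnjy".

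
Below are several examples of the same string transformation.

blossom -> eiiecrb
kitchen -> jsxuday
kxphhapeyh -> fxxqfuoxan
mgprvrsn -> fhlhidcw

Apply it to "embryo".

Each output is the input with this applied: shift every letter 10 places backward in the alphabet (wrapping around), then move the first 2 characters to the end (rotate left by 2).
On "embryo": the first step gives "ucrhoe", and the second then gives "rhoeuc".

rhoeuc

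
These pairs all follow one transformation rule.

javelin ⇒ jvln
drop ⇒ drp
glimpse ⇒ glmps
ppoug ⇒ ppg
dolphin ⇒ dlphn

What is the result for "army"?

rmy

Looking at the pairs, the operation is to remove every vowel.
For "army" the result is "rmy".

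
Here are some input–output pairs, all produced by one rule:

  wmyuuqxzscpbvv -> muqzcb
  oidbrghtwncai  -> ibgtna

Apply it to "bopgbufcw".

oguc

The transformation: delete the last character, then keep every other character starting from the second (positions 2nd, 4th, 6th, ...).
Applying both steps to "bopgbufcw": "bopgbufc", then "oguc".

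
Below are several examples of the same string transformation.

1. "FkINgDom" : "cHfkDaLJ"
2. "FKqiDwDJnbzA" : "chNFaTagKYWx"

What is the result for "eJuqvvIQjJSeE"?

BgRNSSfnGgpBb

The pattern: shift every letter 3 places backward in the alphabet (wrapping around), then flip the case of every letter.
On "eJuqvvIQjJSeE": the first step gives "bGrnssFNgGPbB", and the second then gives "BgRNSSfnGgpBb".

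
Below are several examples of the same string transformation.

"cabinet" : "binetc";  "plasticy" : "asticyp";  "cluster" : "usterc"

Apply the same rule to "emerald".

The pattern: move the first 2 characters to the end (rotate left by 2), then delete the last character.
On "emerald": the first step gives "eraldem", and the second then gives "eralde".

eralde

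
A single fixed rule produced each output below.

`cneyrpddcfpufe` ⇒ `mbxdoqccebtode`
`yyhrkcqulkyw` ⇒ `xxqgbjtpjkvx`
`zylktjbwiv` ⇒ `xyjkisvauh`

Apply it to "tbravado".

The rule is to swap each adjacent pair of characters (1↔2, 3↔4, ...), then shift every letter 1 place backward in the alphabet (wrapping around).
Doing the same to "tbravado": "aszqzunc".

aszqzunc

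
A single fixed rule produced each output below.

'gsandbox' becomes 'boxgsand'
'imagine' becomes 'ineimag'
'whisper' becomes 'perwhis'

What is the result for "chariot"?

iotchar

The pattern: move the last 3 characters to the front (rotate right by 3).
On "chariot" that produces "iotchar".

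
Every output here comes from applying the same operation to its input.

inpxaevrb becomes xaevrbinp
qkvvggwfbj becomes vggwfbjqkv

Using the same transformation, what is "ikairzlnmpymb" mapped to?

The transformation: move the first 3 characters to the end (rotate left by 3).
For "ikairzlnmpymb" the result is "irzlnmpymbika".

irzlnmpymbika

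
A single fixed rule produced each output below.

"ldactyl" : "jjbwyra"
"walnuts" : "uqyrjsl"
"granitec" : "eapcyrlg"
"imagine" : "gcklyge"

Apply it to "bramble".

The rule is to shift every letter 2 places backward in the alphabet (wrapping around), then take characters alternately from the front and the back (1st, last, 2nd, 2nd-last, ...).
On "bramble": the first step gives "zpykzjc", and the second then gives "zcpjyzk".

zcpjyzk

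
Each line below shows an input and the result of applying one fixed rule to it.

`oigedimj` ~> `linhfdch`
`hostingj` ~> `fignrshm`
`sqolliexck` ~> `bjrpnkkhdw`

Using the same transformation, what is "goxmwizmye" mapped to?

xdfnwlvhyl

In each case the input is transformed by: shift every letter 1 place backward in the alphabet (wrapping around), then move the last 2 characters to the front (rotate right by 2).
For "goxmwizmye", step one produces "fnwlvhylxd"; step two turns that into "xdfnwlvhyl".
(Check on "hostingj": → "gnrshmfi" → "fignrshm" ✓)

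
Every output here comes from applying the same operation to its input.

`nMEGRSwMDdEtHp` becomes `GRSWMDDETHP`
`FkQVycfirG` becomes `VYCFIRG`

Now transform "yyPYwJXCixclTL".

YWJXCIXCLTL

Looking at the pairs, the operation is to delete the first 3 characters, then convert every letter to uppercase.
For "yyPYwJXCixclTL", step one produces "YwJXCixclTL"; step two turns that into "YWJXCIXCLTL".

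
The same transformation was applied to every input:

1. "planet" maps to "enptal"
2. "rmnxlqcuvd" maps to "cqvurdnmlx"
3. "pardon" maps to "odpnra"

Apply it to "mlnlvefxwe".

fewxmenlvl

Looking at the pairs, the operation is to swap the front and back halves of the string, then swap each adjacent pair of characters (1↔2, 3↔4, ...).
"mlnlvefxwe" → "efxwemlnlv" → "fewxmenlvl".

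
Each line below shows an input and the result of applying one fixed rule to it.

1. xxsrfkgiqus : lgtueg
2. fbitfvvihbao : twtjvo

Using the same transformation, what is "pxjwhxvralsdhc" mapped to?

Looking at the pairs, the operation is to shift every letter 12 places backward in the alphabet (wrapping around), then keep every other character starting from the first (positions 1st, 3rd, 5th, ...).
"pxjwhxvralsdhc" → "dxvjogv".

dxvjogv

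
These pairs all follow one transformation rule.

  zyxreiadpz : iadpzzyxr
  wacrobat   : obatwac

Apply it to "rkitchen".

chenrki

Each output is the input with this applied: swap the front and back halves of the string, then delete the last character.
Starting from "rkitchen": after the first operation, "chenrkit"; after the second, "chenrki".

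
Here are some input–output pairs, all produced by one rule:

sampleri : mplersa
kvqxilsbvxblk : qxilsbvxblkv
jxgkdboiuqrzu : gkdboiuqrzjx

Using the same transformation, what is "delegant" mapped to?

The pattern: delete the last character, then move the first 2 characters to the end (rotate left by 2).
For "delegant", step one produces "delegan"; step two turns that into "legande".

legande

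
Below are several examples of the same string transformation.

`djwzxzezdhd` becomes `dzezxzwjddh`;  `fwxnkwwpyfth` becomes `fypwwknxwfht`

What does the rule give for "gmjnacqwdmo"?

dwqcanjmgom

Rule — reverse the string, then move the first 2 characters to the end (rotate left by 2).
Working it through for "gmjnacqwdmo": intermediate "omdwqcanjmg", final "dwqcanjmgom".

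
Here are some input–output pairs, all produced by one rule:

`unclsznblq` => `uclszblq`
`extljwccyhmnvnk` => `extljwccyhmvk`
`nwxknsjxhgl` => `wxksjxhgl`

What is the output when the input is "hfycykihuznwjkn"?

What's happening: remove every "n".
So "hfycykihuznwjkn" becomes "hfycykihuzwjk".

hfycykihuzwjk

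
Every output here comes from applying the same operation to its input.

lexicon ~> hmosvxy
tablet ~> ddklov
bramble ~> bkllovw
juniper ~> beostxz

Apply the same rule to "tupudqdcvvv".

The pattern: shift every letter 10 places forward in the alphabet (wrapping around), then sort the characters into alphabetical order.
On "tupudqdcvvv" that produces "adeefffmnnz".

adeefffmnnz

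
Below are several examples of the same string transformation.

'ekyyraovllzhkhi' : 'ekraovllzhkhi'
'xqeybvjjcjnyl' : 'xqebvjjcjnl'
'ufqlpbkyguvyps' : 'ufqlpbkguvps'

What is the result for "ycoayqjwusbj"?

coaqjwusbj

The pattern: remove every "y".
For "ycoayqjwusbj" the result is "coaqjwusbj".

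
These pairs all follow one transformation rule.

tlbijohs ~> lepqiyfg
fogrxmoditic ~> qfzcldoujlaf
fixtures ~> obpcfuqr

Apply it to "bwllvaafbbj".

What's happening: shift every letter 3 places backward in the alphabet (wrapping around), then move the last 3 characters to the front (rotate right by 3).
Starting from "bwllvaafbbj": after the first operation, "ytiisxxcyyg"; after the second, "yygytiisxxc".

yygytiisxxc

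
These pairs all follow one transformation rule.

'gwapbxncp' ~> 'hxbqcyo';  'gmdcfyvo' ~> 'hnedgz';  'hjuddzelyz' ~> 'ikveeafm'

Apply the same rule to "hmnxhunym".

The transformation: delete the last 2 characters, then shift every letter 1 place forward in the alphabet (wrapping around).
Working it through for "hmnxhunym": intermediate "hmnxhun", final "inoyivo".

inoyivo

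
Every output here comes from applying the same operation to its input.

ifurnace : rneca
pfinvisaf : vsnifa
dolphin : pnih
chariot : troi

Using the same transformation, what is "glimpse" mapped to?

Looking at the pairs, the operation is to delete the first 3 characters, then sort the characters into reverse alphabetical order.
Applying that to "glimpse" gives "spme".

spme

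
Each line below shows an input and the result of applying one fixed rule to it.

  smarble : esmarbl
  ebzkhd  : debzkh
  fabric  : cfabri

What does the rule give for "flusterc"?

The rule is to move the last character to the front.
Doing the same to "flusterc": "cfluster".

cfluster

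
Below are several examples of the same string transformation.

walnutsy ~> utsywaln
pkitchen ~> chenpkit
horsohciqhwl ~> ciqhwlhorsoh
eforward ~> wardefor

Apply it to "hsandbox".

dboxhsan

Looking at the pairs, the operation is to swap the front and back halves of the string.
Applying that to "hsandbox" gives "dboxhsan".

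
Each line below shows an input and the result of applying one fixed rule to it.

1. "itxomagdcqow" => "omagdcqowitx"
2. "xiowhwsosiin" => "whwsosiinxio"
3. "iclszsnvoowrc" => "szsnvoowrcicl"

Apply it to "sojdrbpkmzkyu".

The rule is to move the first 3 characters to the end (rotate left by 3).
On "sojdrbpkmzkyu" that produces "drbpkmzkyusoj".

drbpkmzkyusoj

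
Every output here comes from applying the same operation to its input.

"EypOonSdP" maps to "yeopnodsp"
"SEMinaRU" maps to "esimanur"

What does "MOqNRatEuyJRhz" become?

Each output is the input with this applied: swap each adjacent pair of characters (1↔2, 3↔4, ...), then convert every letter to lowercase.
"MOqNRatEuyJRhz" → "OMNqaREtyuRJzh" → "omnqaretyurjzh".

omnqaretyurjzh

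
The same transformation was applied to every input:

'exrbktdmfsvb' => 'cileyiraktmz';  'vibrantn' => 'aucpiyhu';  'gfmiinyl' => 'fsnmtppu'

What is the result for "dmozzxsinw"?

The pattern: move the last 2 characters to the front (rotate right by 2), then shift every letter 7 places forward in the alphabet (wrapping around).
"dmozzxsinw" → "nwdmozzxsi" → "udktvggezp".

udktvggezp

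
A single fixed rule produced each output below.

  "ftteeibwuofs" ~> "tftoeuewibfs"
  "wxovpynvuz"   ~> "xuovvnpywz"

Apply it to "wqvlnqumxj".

The rule is to take characters alternately from the front and the back (1st, last, 2nd, 2nd-last, ...), then move the first 2 characters to the end (rotate left by 2).
Starting from "wqvlnqumxj": after the first operation, "wjqxvmlunq"; after the second, "qxvmlunqwj".

qxvmlunqwj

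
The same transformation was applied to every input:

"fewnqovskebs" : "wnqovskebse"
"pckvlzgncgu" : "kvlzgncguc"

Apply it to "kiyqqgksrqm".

Each output is the input with this applied: delete the first character, then move the first character to the end.
Applying both steps to "kiyqqgksrqm": "iyqqgksrqm", then "yqqgksrqmi".

yqqgksrqmi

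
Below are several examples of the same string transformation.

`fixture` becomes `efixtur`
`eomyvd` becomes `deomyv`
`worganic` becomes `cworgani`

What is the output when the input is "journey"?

The pattern: move the last character to the front.
"journey" → "yjourne".

yjourne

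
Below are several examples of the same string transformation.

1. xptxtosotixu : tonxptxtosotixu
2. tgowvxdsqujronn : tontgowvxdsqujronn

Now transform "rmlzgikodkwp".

Rule — prepend "ton".
So "rmlzgikodkwp" becomes "tonrmlzgikodkwp".

tonrmlzgikodkwp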